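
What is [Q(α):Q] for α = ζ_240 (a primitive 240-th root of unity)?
[Q(α):Q] = 64

The minimal polynomial of ζ_240 over Q is the 240-th cyclotomic polynomial Φ_240(x), which is irreducible over Q and has degree φ(240) = 64. Hence [Q(α):Q] = φ(240) = 64.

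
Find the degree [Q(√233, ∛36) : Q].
[Q(√233, ∛36) : Q] = 6

Let L = Q(√233, ∛36). Since Q(√233) ⊂ L and [Q(√233):Q] = 2, the tower law gives 2 | [L:Q]. Likewise Q(∛36) ⊂ L with [Q(∛36):Q] = 3 (because 36 is not a perfect cube), so 3 | [L:Q]. As gcd(2,3) = 1, [L:Q] is divisible by 6. Conversely L is generated over Q by √233 and ∛36, so [L:Q] ≤ 2·3 = 6. Therefore [Q(√233, ∛36) : Q] = 6.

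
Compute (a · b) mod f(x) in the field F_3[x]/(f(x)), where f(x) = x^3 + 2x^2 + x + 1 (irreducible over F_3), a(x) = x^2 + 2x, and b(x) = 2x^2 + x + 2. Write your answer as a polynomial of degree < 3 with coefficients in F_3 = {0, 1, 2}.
a · b ≡ x + 2 (mod f(x))

Multiply in F_3[x]: a(x)·b(x) = (x^2 + 2x)·(2x^2 + x + 2) = 2x^4 + 2x^3 + x^2 + x. This has degree ≥ 3, so divide by f(x) over F_3: 2x^4 + 2x^3 + x^2 + x = (2x + 1)·(x^3 + 2x^2 + x + 1) + (x + 2). Hence a·b ≡ x + 2 (mod f). (F_3[x]/(f) is a field with 3^3 = 27 elements since f is irreducible of degree 3.)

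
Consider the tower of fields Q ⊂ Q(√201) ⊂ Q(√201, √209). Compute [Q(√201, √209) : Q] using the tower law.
[Q(√201, √209) : Q] = 4

[Q(√201):Q] = 2 (min poly x^2 - 201, irreducible since 201 is squarefree > 1). For the top step, suppose √209 ∈ Q(√201), say √209 = c + d√201 with c, d ∈ Q. Squaring: 209 = c^2 + 201d^2 + 2cd√201. Since √201 ∉ Q this forces 2cd = 0. If d = 0 then √209 = c ∈ Q, contradicting 209 squarefree > 1. If c = 0 then 209 = 201d^2, so 201·209 = (201d)^2 is a perfect square in Q — but 201·209 = 42009 is not a perfect square (since 201 and 209 are distinct squarefree integers). Contradiction. Hence √209 ∉ Q(√201), so x^2 - 209 stays irreducible over Q(√201) and [Q(√201, √209) : Q(√201)] = 2. By the tower law, [Q(√201, √209) : Q] = 2 · 2 = 4.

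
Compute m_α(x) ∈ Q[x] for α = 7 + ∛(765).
m_α(x) = x^3 - 21x^2 + 147x - 1108

Set β = α - 7 = ∛(765), so β^3 = 765. Then (α - 7)^3 - 765 = 0, i.e. α is a root of g(x) = (x - 7)^3 - 765 = x^3 - 21x^2 + 147x - 1108. Since g(x) = h(x - 7) where h(x) = x^3 - 765, and h is irreducible over Q (because 765 is not a perfect cube, so h has no rational root, and a monic cubic with no rational root is irreducible), g is also irreducible (irreducibility is preserved under the substitution x → x - 7). Hence m_α(x) = x^3 - 21x^2 + 147x - 1108.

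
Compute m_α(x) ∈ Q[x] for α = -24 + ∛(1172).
m_α(x) = x^3 + 72x^2 + 1728x + 12652

Set β = α + 24 = ∛(1172), so β^3 = 1172. Then (α + 24)^3 - 1172 = 0, i.e. α is a root of g(x) = (x + 24)^3 - 1172 = x^3 + 72x^2 + 1728x + 12652. Since g(x) = h(x + 24) where h(x) = x^3 - 1172, and h is irreducible over Q (because 1172 is not a perfect cube, so h has no rational root, and a monic cubic with no rational root is irreducible), g is also irreducible (irreducibility is preserved under the substitution x → x + 24). Hence m_α(x) = x^3 + 72x^2 + 1728x + 12652.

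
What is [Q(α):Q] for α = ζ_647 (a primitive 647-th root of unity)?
[Q(α):Q] = 646

The minimal polynomial of ζ_647 over Q is the 647-th cyclotomic polynomial Φ_647(x), which is irreducible over Q and has degree φ(647) = 646. Hence [Q(α):Q] = φ(647) = 646.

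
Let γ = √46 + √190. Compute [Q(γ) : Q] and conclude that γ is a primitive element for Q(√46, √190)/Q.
[Q(γ) : Q] = 4 (equivalently, Q(γ) = Q(√46, √190))

Obviously Q(γ) ⊆ Q(√46, √190), and [Q(√46, √190):Q] = 4 (since 46, 190 are distinct squarefree integers > 1 with 8740 not a perfect square). To show equality we compute the minimal polynomial of γ. From γ = √46 + √190: γ^2 = 46 + 2√(8740) + 190 = 236 + 2√(8740), so γ^2 - 236 = 2√(8740); squaring, (γ^2 - 236)^2 = 4·8740, i.e. γ^4 - 472γ^2 + 55696 - 34960 = 0, i.e. γ^4 - 472γ^2 + 20736 = 0. So γ is a root of x^4 - 472x^2 + 20736. This polynomial is irreducible over Q: it has no rational root (each ±√46 ± √190 is irrational), and any factorization into two quadratics over Q would force √(8740) ∈ Q (pairing opposite roots) or √46, √190 ∈ Q (other pairings), all impossible. Hence [Q(γ):Q] = 4 = [Q(√46, √190):Q], so Q(γ) = Q(√46, √190).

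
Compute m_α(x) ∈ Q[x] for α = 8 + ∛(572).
m_α(x) = x^3 - 24x^2 + 192x - 1084

Set β = α - 8 = ∛(572), so β^3 = 572. Then (α - 8)^3 - 572 = 0, i.e. α is a root of g(x) = (x - 8)^3 - 572 = x^3 - 24x^2 + 192x - 1084. Since g(x) = h(x - 8) where h(x) = x^3 - 572, and h is irreducible over Q (because 572 is not a perfect cube, so h has no rational root, and a monic cubic with no rational root is irreducible), g is also irreducible (irreducibility is preserved under the substitution x → x - 8). Hence m_α(x) = x^3 - 24x^2 + 192x - 1084.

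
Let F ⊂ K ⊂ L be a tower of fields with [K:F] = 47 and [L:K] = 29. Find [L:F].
[L:F] = 1363

The tower law says that for any tower of field extensions F ⊂ K ⊂ L with finite degrees, [L:F] = [L:K] · [K:F]. Here this gives [L:F] = 29 · 47 = 1363.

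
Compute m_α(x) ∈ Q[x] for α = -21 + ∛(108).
m_α(x) = x^3 + 63x^2 + 1323x + 9153

Set β = α + 21 = ∛(108), so β^3 = 108. Then (α + 21)^3 - 108 = 0, i.e. α is a root of g(x) = (x + 21)^3 - 108 = x^3 + 63x^2 + 1323x + 9153. Since g(x) = h(x + 21) where h(x) = x^3 - 108, and h is irreducible over Q (because 108 is not a perfect cube, so h has no rational root, and a monic cubic with no rational root is irreducible), g is also irreducible (irreducibility is preserved under the substitution x → x + 21). Hence m_α(x) = x^3 + 63x^2 + 1323x + 9153.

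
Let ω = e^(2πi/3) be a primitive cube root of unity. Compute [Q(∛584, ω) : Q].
[Q(∛584, ω) : Q] = 6

[Q(∛584):Q] = 3 (min poly x^3 - 584, irreducible since 584 is not a perfect cube). [Q(ω):Q] = 2 (min poly x^2 + x + 1). Since Q(∛584) ⊂ R and ω ∉ R, we have ω ∉ Q(∛584), so x^2 + x + 1 remains irreducible over Q(∛584) and [Q(∛584, ω) : Q(∛584)] = 2. By the tower law, [Q(∛584, ω) : Q] = 3 · 2 = 6. (In fact Q(∛584, ω) is the splitting field of x^3 - 584 over Q.)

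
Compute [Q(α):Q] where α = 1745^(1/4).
[Q(α):Q] = 4

α is a root of x^4 - 1745. By Eisenstein's criterion at the prime p = 5 (which divides the constant term 1745 but p^2 = 25 does not, since 1745 is squarefree), x^4 - 1745 is irreducible over Q. Hence [Q(α):Q] = 4.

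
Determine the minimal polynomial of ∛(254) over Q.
m_α(x) = x^3 - 254

α satisfies α^3 = 254, so x^3 - 254 annihilates α. By the rational root test, a rational root p/q (in lowest terms) of x^3 - 254 would satisfy p^3 = 254 q^3, forcing q = 1 and p^3 = 254; but 254 is not a perfect cube, contradiction. A monic cubic over Q with no rational root is irreducible (any nontrivial factorization would include a linear factor). Hence x^3 - 254 is the minimal polynomial of α, and in particular [Q(α):Q] = 3.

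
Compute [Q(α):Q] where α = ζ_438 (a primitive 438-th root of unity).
[Q(α):Q] = 144

The minimal polynomial of ζ_438 over Q is the 438-th cyclotomic polynomial Φ_438(x), which is irreducible over Q and has degree φ(438) = 144. Hence [Q(α):Q] = φ(438) = 144.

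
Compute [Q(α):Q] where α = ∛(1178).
[Q(α):Q] = 3

The minimal polynomial of α is x^3 - 1178, irreducible over Q since 1178 is not a perfect cube (so x^3 - 1178 has no rational root). Hence [Q(α):Q] = deg(m_α) = 3.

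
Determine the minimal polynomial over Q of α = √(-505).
m_α(x) = x^2 + 505

α satisfies α^2 + 505 = 0, so x^2 + 505 annihilates α. Since d = -505 is squarefree and ≠ 1, it is not a perfect square in Q, so x^2 + 505 has no rational root and is therefore irreducible over Q (a degree-2 polynomial over a field is irreducible iff it has no root). Hence m_α(x) = x^2 + 505.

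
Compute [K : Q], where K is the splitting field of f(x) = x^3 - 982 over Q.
[K : Q] = 6

The roots of x^3 - 982 are ∛982, ω∛982, ω^2∛982 where ω = e^(2πi/3) is a primitive cube root of unity, so K = Q(∛982, ω). Now [Q(∛982):Q] = 3 (since 982 is not a perfect cube, x^3 - 982 is irreducible) and [Q(ω):Q] = 2. Both 2 and 3 divide [K:Q], and [K:Q] ≤ 3·2 = 6, so [K:Q] = 6. (Equivalently: Q(∛982) ⊂ R but ω ∉ R, so [K : Q(∛982)] = 2.)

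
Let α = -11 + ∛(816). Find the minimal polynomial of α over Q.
m_α(x) = x^3 + 33x^2 + 363x + 515

Set β = α + 11 = ∛(816), so β^3 = 816. Then (α + 11)^3 - 816 = 0, i.e. α is a root of g(x) = (x + 11)^3 - 816 = x^3 + 33x^2 + 363x + 515. Since g(x) = h(x + 11) where h(x) = x^3 - 816, and h is irreducible over Q (because 816 is not a perfect cube, so h has no rational root, and a monic cubic with no rational root is irreducible), g is also irreducible (irreducibility is preserved under the substitution x → x + 11). Hence m_α(x) = x^3 + 33x^2 + 363x + 515.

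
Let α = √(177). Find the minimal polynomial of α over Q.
m_α(x) = x^2 - 177

α satisfies α^2 - 177 = 0, so x^2 - 177 annihilates α. Since d = 177 is squarefree and ≠ 1, it is not a perfect square in Q, so x^2 - 177 has no rational root and is therefore irreducible over Q (a degree-2 polynomial over a field is irreducible iff it has no root). Hence m_α(x) = x^2 - 177.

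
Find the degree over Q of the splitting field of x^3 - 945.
[K : Q] = 6

The roots of x^3 - 945 are ∛945, ω∛945, ω^2∛945 where ω = e^(2πi/3) is a primitive cube root of unity, so K = Q(∛945, ω). Now [Q(∛945):Q] = 3 (since 945 is not a perfect cube, x^3 - 945 is irreducible) and [Q(ω):Q] = 2. Both 2 and 3 divide [K:Q], and [K:Q] ≤ 3·2 = 6, so [K:Q] = 6. (Equivalently: Q(∛945) ⊂ R but ω ∉ R, so [K : Q(∛945)] = 2.)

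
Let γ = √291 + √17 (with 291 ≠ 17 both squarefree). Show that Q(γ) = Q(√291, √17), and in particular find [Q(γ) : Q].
[Q(γ) : Q] = 4 (equivalently, Q(γ) = Q(√291, √17))

Obviously Q(γ) ⊆ Q(√291, √17), and [Q(√291, √17):Q] = 4 (since 291, 17 are distinct squarefree integers > 1 with 4947 not a perfect square). To show equality we compute the minimal polynomial of γ. From γ = √291 + √17: γ^2 = 291 + 2√(4947) + 17 = 308 + 2√(4947), so γ^2 - 308 = 2√(4947); squaring, (γ^2 - 308)^2 = 4·4947, i.e. γ^4 - 616γ^2 + 94864 - 19788 = 0, i.e. γ^4 - 616γ^2 + 75076 = 0. So γ is a root of x^4 - 616x^2 + 75076. This polynomial is irreducible over Q: it has no rational root (each ±√291 ± √17 is irrational), and any factorization into two quadratics over Q would force √(4947) ∈ Q (pairing opposite roots) or √291, √17 ∈ Q (other pairings), all impossible. Hence [Q(γ):Q] = 4 = [Q(√291, √17):Q], so Q(γ) = Q(√291, √17).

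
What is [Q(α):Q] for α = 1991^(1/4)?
[Q(α):Q] = 4

α is a root of x^4 - 1991. By Eisenstein's criterion at the prime p = 11 (which divides the constant term 1991 but p^2 = 121 does not, since 1991 is squarefree), x^4 - 1991 is irreducible over Q. Hence [Q(α):Q] = 4.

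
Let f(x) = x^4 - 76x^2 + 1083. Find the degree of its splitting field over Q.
[K : Q] = 4

Solving the quadratic in x^2: x^2 = (76 ± √(76^2 - 4·1083))/2 = (76 ± √1444)/2 = (76 ± 38)/2, giving x^2 = 57 or x^2 = 19. So f(x) = (x^2 - 57)(x^2 - 19) and the roots of f are ±√57, ±√19. Hence the splitting field is K = Q(√57, √19). Since 57 and 19 are distinct squarefree integers > 1, their product 1083 is not a perfect square, so √19 ∉ Q(√57). By the tower law [K:Q] = [Q(√57,√19):Q(√57)] · [Q(√57):Q] = 2 · 2 = 4.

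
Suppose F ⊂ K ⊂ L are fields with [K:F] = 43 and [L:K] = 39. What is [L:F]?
[L:F] = 1677

The tower law says that for any tower of field extensions F ⊂ K ⊂ L with finite degrees, [L:F] = [L:K] · [K:F]. Here this gives [L:F] = 39 · 43 = 1677.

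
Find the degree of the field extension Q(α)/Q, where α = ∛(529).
[Q(α):Q] = 3

The minimal polynomial of α is x^3 - 529, irreducible over Q since 529 is not a perfect cube (so x^3 - 529 has no rational root). Hence [Q(α):Q] = deg(m_α) = 3.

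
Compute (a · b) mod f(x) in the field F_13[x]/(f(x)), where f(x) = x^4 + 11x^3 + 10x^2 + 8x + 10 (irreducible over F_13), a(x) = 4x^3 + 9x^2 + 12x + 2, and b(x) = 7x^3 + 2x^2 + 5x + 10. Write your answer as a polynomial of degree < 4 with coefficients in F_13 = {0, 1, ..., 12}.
a · b ≡ 4x^3 + 4x^2 + 3x + 9 (mod f(x))

Multiply in F_13[x]: a(x)·b(x) = (4x^3 + 9x^2 + 12x + 2)·(7x^3 + 2x^2 + 5x + 10) = 2x^6 + 6x^5 + 5x^4 + 6x^3 + 11x^2 + 7. This has degree ≥ 4, so divide by f(x) over F_13: 2x^6 + 6x^5 + 5x^4 + 6x^3 + 11x^2 + 7 = (2x^2 + 10x + 5)·(x^4 + 11x^3 + 10x^2 + 8x + 10) + (4x^3 + 4x^2 + 3x + 9). Hence a·b ≡ 4x^3 + 4x^2 + 3x + 9 (mod f). (F_13[x]/(f) is a field with 13^4 = 28561 elements since f is irreducible of degree 4.)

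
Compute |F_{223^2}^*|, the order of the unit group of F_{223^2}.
|F_{223^2}^*| = 49728

F_{223^2} has 223^2 = 49729 elements; its multiplicative group consists of all nonzero elements, so |F_{223^2}^*| = 49729 - 1 = 49728. (It is cyclic since any finite subgroup of the multiplicative group of a field is cyclic.)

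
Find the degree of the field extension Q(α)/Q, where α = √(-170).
[Q(α):Q] = 2

[Q(α):Q] equals the degree of the minimal polynomial of α. Here α^2 = -170 and x^2 + 170 is irreducible (d = -170 is squarefree, ≠ 1, hence not a square), so deg(m_α) = 2. Thus [Q(α):Q] = 2.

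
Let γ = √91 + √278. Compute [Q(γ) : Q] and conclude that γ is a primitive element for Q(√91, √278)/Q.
[Q(γ) : Q] = 4 (equivalently, Q(γ) = Q(√91, √278))

Obviously Q(γ) ⊆ Q(√91, √278), and [Q(√91, √278):Q] = 4 (since 91, 278 are distinct squarefree integers > 1 with 25298 not a perfect square). To show equality we compute the minimal polynomial of γ. From γ = √91 + √278: γ^2 = 91 + 2√(25298) + 278 = 369 + 2√(25298), so γ^2 - 369 = 2√(25298); squaring, (γ^2 - 369)^2 = 4·25298, i.e. γ^4 - 738γ^2 + 136161 - 101192 = 0, i.e. γ^4 - 738γ^2 + 34969 = 0. So γ is a root of x^4 - 738x^2 + 34969. This polynomial is irreducible over Q: it has no rational root (each ±√91 ± √278 is irrational), and any factorization into two quadratics over Q would force √(25298) ∈ Q (pairing opposite roots) or √91, √278 ∈ Q (other pairings), all impossible. Hence [Q(γ):Q] = 4 = [Q(√91, √278):Q], so Q(γ) = Q(√91, √278).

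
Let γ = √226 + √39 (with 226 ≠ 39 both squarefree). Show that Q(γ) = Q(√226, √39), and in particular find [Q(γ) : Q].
[Q(γ) : Q] = 4 (equivalently, Q(γ) = Q(√226, √39))

Obviously Q(γ) ⊆ Q(√226, √39), and [Q(√226, √39):Q] = 4 (since 226, 39 are distinct squarefree integers > 1 with 8814 not a perfect square). To show equality we compute the minimal polynomial of γ. From γ = √226 + √39: γ^2 = 226 + 2√(8814) + 39 = 265 + 2√(8814), so γ^2 - 265 = 2√(8814); squaring, (γ^2 - 265)^2 = 4·8814, i.e. γ^4 - 530γ^2 + 70225 - 35256 = 0, i.e. γ^4 - 530γ^2 + 34969 = 0. So γ is a root of x^4 - 530x^2 + 34969. This polynomial is irreducible over Q: it has no rational root (each ±√226 ± √39 is irrational), and any factorization into two quadratics over Q would force √(8814) ∈ Q (pairing opposite roots) or √226, √39 ∈ Q (other pairings), all impossible. Hence [Q(γ):Q] = 4 = [Q(√226, √39):Q], so Q(γ) = Q(√226, √39).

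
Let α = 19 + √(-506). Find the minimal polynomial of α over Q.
m_α(x) = x^2 - 38x + 867

From α - 19 = √(-506), squaring gives (α - 19)^2 = -506, i.e. α^2 - 38α + 361 = -506, so α^2 - 38α + 867 = 0. The discriminant of x^2 - 38x + 867 is (-38)^2 - 4·(867) = 1444 - 3468 = -2024, and 4·(-506) is not a perfect square in Q since -506 is squarefree and ≠ 1. Hence x^2 - 38x + 867 is irreducible over Q and is the minimal polynomial of α.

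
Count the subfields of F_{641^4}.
F_{641^4} has 3 subfields

The subfields of F_{p^n} are exactly the fields F_{p^d} for d | n (each is the fixed field of the unique index-d subgroup of Gal(F_{p^n}/F_p) ≅ Z/nZ). The divisors of n = 4 are {1, 2, 4}, giving 3 subfields: F_{641^1}, F_{641^2}, F_{641^4}.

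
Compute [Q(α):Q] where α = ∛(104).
[Q(α):Q] = 3

The minimal polynomial of α is x^3 - 104, irreducible over Q since 104 is not a perfect cube (so x^3 - 104 has no rational root). Hence [Q(α):Q] = deg(m_α) = 3.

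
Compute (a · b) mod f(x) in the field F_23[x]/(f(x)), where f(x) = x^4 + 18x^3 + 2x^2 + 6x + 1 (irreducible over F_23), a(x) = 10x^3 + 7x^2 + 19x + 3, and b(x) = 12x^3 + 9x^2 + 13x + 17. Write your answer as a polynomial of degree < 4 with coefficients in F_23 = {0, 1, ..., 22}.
a · b ≡ 9x^3 + 16x^2 + 7x + 2 (mod f(x))

Multiply in F_23[x]: a(x)·b(x) = (10x^3 + 7x^2 + 19x + 3)·(12x^3 + 9x^2 + 13x + 17) = 5x^6 + 13x^5 + 7x^4 + 8x^3 + 2x^2 + 17x + 5. This has degree ≥ 4, so divide by f(x) over F_23: 5x^6 + 13x^5 + 7x^4 + 8x^3 + 2x^2 + 17x + 5 = (5x^2 + 15x + 3)·(x^4 + 18x^3 + 2x^2 + 6x + 1) + (9x^3 + 16x^2 + 7x + 2). Hence a·b ≡ 9x^3 + 16x^2 + 7x + 2 (mod f). (F_23[x]/(f) is a field with 23^4 = 279841 elements since f is irreducible of degree 4.)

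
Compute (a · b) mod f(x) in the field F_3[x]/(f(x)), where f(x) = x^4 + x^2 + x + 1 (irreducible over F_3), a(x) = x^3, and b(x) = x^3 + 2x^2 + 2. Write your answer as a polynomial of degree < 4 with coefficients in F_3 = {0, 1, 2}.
a · b ≡ 2x^3 + x^2 + 2x + 1 (mod f(x))

Multiply in F_3[x]: a(x)·b(x) = (x^3)·(x^3 + 2x^2 + 2) = x^6 + 2x^5 + 2x^3. This has degree ≥ 4, so divide by f(x) over F_3: x^6 + 2x^5 + 2x^3 = (x^2 + 2x + 2)·(x^4 + x^2 + x + 1) + (2x^3 + x^2 + 2x + 1). Hence a·b ≡ 2x^3 + x^2 + 2x + 1 (mod f). (F_3[x]/(f) is a field with 3^4 = 81 elements since f is irreducible of degree 4.)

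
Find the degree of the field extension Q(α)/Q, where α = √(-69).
[Q(α):Q] = 2

[Q(α):Q] equals the degree of the minimal polynomial of α. Here α^2 = -69 and x^2 + 69 is irreducible (d = -69 is squarefree, ≠ 1, hence not a square), so deg(m_α) = 2. Thus [Q(α):Q] = 2.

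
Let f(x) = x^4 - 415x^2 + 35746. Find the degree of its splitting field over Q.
[K : Q] = 4

Solving the quadratic in x^2: x^2 = (415 ± √(415^2 - 4·35746))/2 = (415 ± √29241)/2 = (415 ± 171)/2, giving x^2 = 293 or x^2 = 122. So f(x) = (x^2 - 293)(x^2 - 122) and the roots of f are ±√293, ±√122. Hence the splitting field is K = Q(√293, √122). Since 293 and 122 are distinct squarefree integers > 1, their product 35746 is not a perfect square, so √122 ∉ Q(√293). By the tower law [K:Q] = [Q(√293,√122):Q(√293)] · [Q(√293):Q] = 2 · 2 = 4.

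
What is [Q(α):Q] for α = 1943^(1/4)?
[Q(α):Q] = 4

α is a root of x^4 - 1943. By Eisenstein's criterion at the prime p = 29 (which divides the constant term 1943 but p^2 = 841 does not, since 1943 is squarefree), x^4 - 1943 is irreducible over Q. Hence [Q(α):Q] = 4.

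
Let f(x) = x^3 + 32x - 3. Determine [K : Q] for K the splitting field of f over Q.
[K : Q] = 6

By the rational root test, any rational root of the monic integer polynomial f(x) = x^3 + 32x - 3 must be an integer dividing the constant term -3, i.e. one of ±{1, 3}. Evaluating: f(1) = 30, f(-1) = -36, f(3) = 120, f(-3) = -126; none is 0, so f has no rational root and is therefore irreducible over Q (a cubic with no linear factor over a field is irreducible). For an irreducible cubic, the Galois group is A_3 or S_3 according as the discriminant disc(f) = -4a^3 - 27b^2 = -4·(32)^3 - 27·(-3)^2 = -131315 is or is not a square in Q. Here disc(f) = -131315 is not a perfect square in Q, so the Galois group of f over Q is not contained in A_3 and must be all of S_3. The splitting field has degree |S_3| = 6 over Q, so [K : Q] = 6.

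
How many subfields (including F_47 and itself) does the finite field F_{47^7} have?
F_{47^7} has 2 subfields

The subfields of F_{p^n} are exactly the fields F_{p^d} for d | n (each is the fixed field of the unique index-d subgroup of Gal(F_{p^n}/F_p) ≅ Z/nZ). The divisors of n = 7 are {1, 7}, giving 2 subfields: F_{47^1}, F_{47^7}.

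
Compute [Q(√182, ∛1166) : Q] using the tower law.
[Q(√182, ∛1166) : Q] = 6

Let L = Q(√182, ∛1166). Since Q(√182) ⊂ L and [Q(√182):Q] = 2, the tower law gives 2 | [L:Q]. Likewise Q(∛1166) ⊂ L with [Q(∛1166):Q] = 3 (because 1166 is not a perfect cube), so 3 | [L:Q]. As gcd(2,3) = 1, [L:Q] is divisible by 6. Conversely L is generated over Q by √182 and ∛1166, so [L:Q] ≤ 2·3 = 6. Therefore [Q(√182, ∛1166) : Q] = 6.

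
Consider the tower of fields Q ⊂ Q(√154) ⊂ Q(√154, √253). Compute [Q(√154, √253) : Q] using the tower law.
[Q(√154, √253) : Q] = 4

[Q(√154):Q] = 2 (min poly x^2 - 154, irreducible since 154 is squarefree > 1). For the top step, suppose √253 ∈ Q(√154), say √253 = c + d√154 with c, d ∈ Q. Squaring: 253 = c^2 + 154d^2 + 2cd√154. Since √154 ∉ Q this forces 2cd = 0. If d = 0 then √253 = c ∈ Q, contradicting 253 squarefree > 1. If c = 0 then 253 = 154d^2, so 154·253 = (154d)^2 is a perfect square in Q — but 154·253 = 38962 is not a perfect square (since 154 and 253 are distinct squarefree integers). Contradiction. Hence √253 ∉ Q(√154), so x^2 - 253 stays irreducible over Q(√154) and [Q(√154, √253) : Q(√154)] = 2. By the tower law, [Q(√154, √253) : Q] = 2 · 2 = 4.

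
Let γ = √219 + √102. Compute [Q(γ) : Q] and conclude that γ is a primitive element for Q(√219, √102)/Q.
[Q(γ) : Q] = 4 (equivalently, Q(γ) = Q(√219, √102))

Obviously Q(γ) ⊆ Q(√219, √102), and [Q(√219, √102):Q] = 4 (since 219, 102 are distinct squarefree integers > 1 with 22338 not a perfect square). To show equality we compute the minimal polynomial of γ. From γ = √219 + √102: γ^2 = 219 + 2√(22338) + 102 = 321 + 2√(22338), so γ^2 - 321 = 2√(22338); squaring, (γ^2 - 321)^2 = 4·22338, i.e. γ^4 - 642γ^2 + 103041 - 89352 = 0, i.e. γ^4 - 642γ^2 + 13689 = 0. So γ is a root of x^4 - 642x^2 + 13689. This polynomial is irreducible over Q: it has no rational root (each ±√219 ± √102 is irrational), and any factorization into two quadratics over Q would force √(22338) ∈ Q (pairing opposite roots) or √219, √102 ∈ Q (other pairings), all impossible. Hence [Q(γ):Q] = 4 = [Q(√219, √102):Q], so Q(γ) = Q(√219, √102).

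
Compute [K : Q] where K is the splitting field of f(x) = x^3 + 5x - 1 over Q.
[K : Q] = 6

By the rational root test, any rational root of the monic integer polynomial f(x) = x^3 + 5x - 1 must be an integer dividing the constant term -1, i.e. one of ±{1}. Evaluating: f(1) = 5, f(-1) = -7; none is 0, so f has no rational root and is therefore irreducible over Q (a cubic with no linear factor over a field is irreducible). For an irreducible cubic, the Galois group is A_3 or S_3 according as the discriminant disc(f) = -4a^3 - 27b^2 = -4·(5)^3 - 27·(-1)^2 = -527 is or is not a square in Q. Here disc(f) = -527 is not a perfect square in Q, so the Galois group of f over Q is not contained in A_3 and must be all of S_3. The splitting field has degree |S_3| = 6 over Q, so [K : Q] = 6.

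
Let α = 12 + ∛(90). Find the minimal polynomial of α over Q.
m_α(x) = x^3 - 36x^2 + 432x - 1818

Set β = α - 12 = ∛(90), so β^3 = 90. Then (α - 12)^3 - 90 = 0, i.e. α is a root of g(x) = (x - 12)^3 - 90 = x^3 - 36x^2 + 432x - 1818. Since g(x) = h(x - 12) where h(x) = x^3 - 90, and h is irreducible over Q (because 90 is not a perfect cube, so h has no rational root, and a monic cubic with no rational root is irreducible), g is also irreducible (irreducibility is preserved under the substitution x → x - 12). Hence m_α(x) = x^3 - 36x^2 + 432x - 1818.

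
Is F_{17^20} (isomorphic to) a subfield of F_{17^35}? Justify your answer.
No: F_{17^20} is not a subfield of F_{17^35}

F_{p^m} embeds in F_{p^n} iff m | n. Here 20 ∤ 35 (since 35 = 1·20 + 15 with remainder 15 ≠ 0), so F_{17^20} is not a subfield of F_{17^35}. Equivalently: if it were, the tower law would give 20 = [F_{17^20}:F_17] dividing [F_{17^35}:F_17] = 35, contradiction.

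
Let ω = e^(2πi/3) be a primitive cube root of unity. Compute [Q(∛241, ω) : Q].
[Q(∛241, ω) : Q] = 6

[Q(∛241):Q] = 3 (min poly x^3 - 241, irreducible since 241 is not a perfect cube). [Q(ω):Q] = 2 (min poly x^2 + x + 1). Since Q(∛241) ⊂ R and ω ∉ R, we have ω ∉ Q(∛241), so x^2 + x + 1 remains irreducible over Q(∛241) and [Q(∛241, ω) : Q(∛241)] = 2. By the tower law, [Q(∛241, ω) : Q] = 3 · 2 = 6. (In fact Q(∛241, ω) is the splitting field of x^3 - 241 over Q.)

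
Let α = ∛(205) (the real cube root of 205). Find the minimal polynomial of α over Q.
m_α(x) = x^3 - 205

α satisfies α^3 = 205, so x^3 - 205 annihilates α. By the rational root test, a rational root p/q (in lowest terms) of x^3 - 205 would satisfy p^3 = 205 q^3, forcing q = 1 and p^3 = 205; but 205 is not a perfect cube, contradiction. A monic cubic over Q with no rational root is irreducible (any nontrivial factorization would include a linear factor). Hence x^3 - 205 is the minimal polynomial of α, and in particular [Q(α):Q] = 3.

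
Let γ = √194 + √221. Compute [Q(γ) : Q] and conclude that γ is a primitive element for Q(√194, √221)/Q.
[Q(γ) : Q] = 4 (equivalently, Q(γ) = Q(√194, √221))

Obviously Q(γ) ⊆ Q(√194, √221), and [Q(√194, √221):Q] = 4 (since 194, 221 are distinct squarefree integers > 1 with 42874 not a perfect square). To show equality we compute the minimal polynomial of γ. From γ = √194 + √221: γ^2 = 194 + 2√(42874) + 221 = 415 + 2√(42874), so γ^2 - 415 = 2√(42874); squaring, (γ^2 - 415)^2 = 4·42874, i.e. γ^4 - 830γ^2 + 172225 - 171496 = 0, i.e. γ^4 - 830γ^2 + 729 = 0. So γ is a root of x^4 - 830x^2 + 729. This polynomial is irreducible over Q: it has no rational root (each ±√194 ± √221 is irrational), and any factorization into two quadratics over Q would force √(42874) ∈ Q (pairing opposite roots) or √194, √221 ∈ Q (other pairings), all impossible. Hence [Q(γ):Q] = 4 = [Q(√194, √221):Q], so Q(γ) = Q(√194, √221).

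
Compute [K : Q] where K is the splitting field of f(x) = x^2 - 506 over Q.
[K : Q] = 2

f(x) = x^2 - 506 factors as (x - √506)(x + √506). The splitting field is K = Q(√506). Since 506 is squarefree and > 1, it is not a perfect square, so x^2 - 506 is irreducible over Q and [Q(√506) : Q] = 2. Hence [K : Q] = 2.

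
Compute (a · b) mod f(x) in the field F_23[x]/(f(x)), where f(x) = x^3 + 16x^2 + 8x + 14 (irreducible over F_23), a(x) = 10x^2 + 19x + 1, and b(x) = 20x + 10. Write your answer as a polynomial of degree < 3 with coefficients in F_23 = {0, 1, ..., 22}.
a · b ≡ 17x^2 + 13x + 16 (mod f(x))

Multiply in F_23[x]: a(x)·b(x) = (10x^2 + 19x + 1)·(20x + 10) = 16x^3 + 20x^2 + 3x + 10. This has degree ≥ 3, so divide by f(x) over F_23: 16x^3 + 20x^2 + 3x + 10 = (16)·(x^3 + 16x^2 + 8x + 14) + (17x^2 + 13x + 16). Hence a·b ≡ 17x^2 + 13x + 16 (mod f). (F_23[x]/(f) is a field with 23^3 = 12167 elements since f is irreducible of degree 3.)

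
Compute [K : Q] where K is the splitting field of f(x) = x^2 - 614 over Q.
[K : Q] = 2

f(x) = x^2 - 614 factors as (x - √614)(x + √614). The splitting field is K = Q(√614). Since 614 is squarefree and > 1, it is not a perfect square, so x^2 - 614 is irreducible over Q and [Q(√614) : Q] = 2. Hence [K : Q] = 2.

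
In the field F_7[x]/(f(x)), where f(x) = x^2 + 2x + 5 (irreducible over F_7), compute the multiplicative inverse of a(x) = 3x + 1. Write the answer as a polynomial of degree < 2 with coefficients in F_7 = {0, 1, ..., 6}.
a(x)^(-1) ≡ 5x + 6 (mod f(x))

Since f is irreducible over F_7, F_7[x]/(f) is a field and a(x) ≠ 0 has an inverse. Apply the extended Euclidean algorithm to f(x) and a(x) in F_7[x]: f(x) = (5x + 6)·a(x) + (6). The last nonzero remainder is the constant 6 = gcd(f, a) in F_7. Back-substituting through the division chain expresses 6 = s(x)·a(x) + t(x)·f(x) with s(x) ≡ 2x + 1 (mod f), so (2x + 1)·a(x) ≡ 6 (mod f). Multiplying by 6^(-1) ≡ 6 in F_7 gives a(x)^(-1) ≡ 6·(2x + 1) ≡ 5x + 6 (mod f). Check: (3x + 1)·(5x + 6) = x^2 + 2x + 6 ≡ 1 (mod x^2 + 2x + 5).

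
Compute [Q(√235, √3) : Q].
[Q(√235, √3) : Q] = 4

[Q(√235):Q] = 2 (min poly x^2 - 235, irreducible since 235 is squarefree > 1). For the top step, suppose √3 ∈ Q(√235), say √3 = c + d√235 with c, d ∈ Q. Squaring: 3 = c^2 + 235d^2 + 2cd√235. Since √235 ∉ Q this forces 2cd = 0. If d = 0 then √3 = c ∈ Q, contradicting 3 squarefree > 1. If c = 0 then 3 = 235d^2, so 235·3 = (235d)^2 is a perfect square in Q — but 235·3 = 705 is not a perfect square (since 235 and 3 are distinct squarefree integers). Contradiction. Hence √3 ∉ Q(√235), so x^2 - 3 stays irreducible over Q(√235) and [Q(√235, √3) : Q(√235)] = 2. By the tower law, [Q(√235, √3) : Q] = 2 · 2 = 4.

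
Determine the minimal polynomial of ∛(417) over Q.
m_α(x) = x^3 - 417

α satisfies α^3 = 417, so x^3 - 417 annihilates α. By the rational root test, a rational root p/q (in lowest terms) of x^3 - 417 would satisfy p^3 = 417 q^3, forcing q = 1 and p^3 = 417; but 417 is not a perfect cube, contradiction. A monic cubic over Q with no rational root is irreducible (any nontrivial factorization would include a linear factor). Hence x^3 - 417 is the minimal polynomial of α, and in particular [Q(α):Q] = 3.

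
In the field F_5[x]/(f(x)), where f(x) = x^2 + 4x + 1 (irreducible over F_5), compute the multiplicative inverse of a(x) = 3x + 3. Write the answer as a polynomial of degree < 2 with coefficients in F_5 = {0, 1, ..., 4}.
a(x)^(-1) ≡ x + 3 (mod f(x))

Since f is irreducible over F_5, F_5[x]/(f) is a field and a(x) ≠ 0 has an inverse. Apply the extended Euclidean algorithm to f(x) and a(x) in F_5[x]: f(x) = (2x + 1)·a(x) + (3). The last nonzero remainder is the constant 3 = gcd(f, a) in F_5. Back-substituting through the division chain expresses 3 = s(x)·a(x) + t(x)·f(x) with s(x) ≡ 3x + 4 (mod f), so (3x + 4)·a(x) ≡ 3 (mod f). Multiplying by 3^(-1) ≡ 2 in F_5 gives a(x)^(-1) ≡ 2·(3x + 4) ≡ x + 3 (mod f). Check: (3x + 3)·(x + 3) = 3x^2 + 2x + 4 ≡ 1 (mod x^2 + 4x + 1).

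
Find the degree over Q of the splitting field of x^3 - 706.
[K : Q] = 6

The roots of x^3 - 706 are ∛706, ω∛706, ω^2∛706 where ω = e^(2πi/3) is a primitive cube root of unity, so K = Q(∛706, ω). Now [Q(∛706):Q] = 3 (since 706 is not a perfect cube, x^3 - 706 is irreducible) and [Q(ω):Q] = 2. Both 2 and 3 divide [K:Q], and [K:Q] ≤ 3·2 = 6, so [K:Q] = 6. (Equivalently: Q(∛706) ⊂ R but ω ∉ R, so [K : Q(∛706)] = 2.)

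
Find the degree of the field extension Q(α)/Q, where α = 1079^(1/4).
[Q(α):Q] = 4

α is a root of x^4 - 1079. By Eisenstein's criterion at the prime p = 13 (which divides the constant term 1079 but p^2 = 169 does not, since 1079 is squarefree), x^4 - 1079 is irreducible over Q. Hence [Q(α):Q] = 4.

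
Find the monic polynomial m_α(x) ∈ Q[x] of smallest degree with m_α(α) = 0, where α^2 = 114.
m_α(x) = x^2 - 114

α satisfies α^2 - 114 = 0, so x^2 - 114 annihilates α. Since d = 114 is squarefree and ≠ 1, it is not a perfect square in Q, so x^2 - 114 has no rational root and is therefore irreducible over Q (a degree-2 polynomial over a field is irreducible iff it has no root). Hence m_α(x) = x^2 - 114.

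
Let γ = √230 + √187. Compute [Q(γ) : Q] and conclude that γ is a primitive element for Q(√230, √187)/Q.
[Q(γ) : Q] = 4 (equivalently, Q(γ) = Q(√230, √187))

Obviously Q(γ) ⊆ Q(√230, √187), and [Q(√230, √187):Q] = 4 (since 230, 187 are distinct squarefree integers > 1 with 43010 not a perfect square). To show equality we compute the minimal polynomial of γ. From γ = √230 + √187: γ^2 = 230 + 2√(43010) + 187 = 417 + 2√(43010), so γ^2 - 417 = 2√(43010); squaring, (γ^2 - 417)^2 = 4·43010, i.e. γ^4 - 834γ^2 + 173889 - 172040 = 0, i.e. γ^4 - 834γ^2 + 1849 = 0. So γ is a root of x^4 - 834x^2 + 1849. This polynomial is irreducible over Q: it has no rational root (each ±√230 ± √187 is irrational), and any factorization into two quadratics over Q would force √(43010) ∈ Q (pairing opposite roots) or √230, √187 ∈ Q (other pairings), all impossible. Hence [Q(γ):Q] = 4 = [Q(√230, √187):Q], so Q(γ) = Q(√230, √187).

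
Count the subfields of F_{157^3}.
F_{157^3} has 2 subfields

The subfields of F_{p^n} are exactly the fields F_{p^d} for d | n (each is the fixed field of the unique index-d subgroup of Gal(F_{p^n}/F_p) ≅ Z/nZ). The divisors of n = 3 are {1, 3}, giving 2 subfields: F_{157^1}, F_{157^3}.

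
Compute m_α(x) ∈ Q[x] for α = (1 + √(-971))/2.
m_α(x) = x^2 - x + 243

From 2α - 1 = √(-971), squaring gives (2α - 1)^2 = -971, i.e. 4α^2 - 4α + 1 = -971, so α^2 - α + (1 + 971)/4 = 0. Since -971 ≡ 1 (mod 4), (1 + 971)/4 = 243 ∈ Z. The polynomial x^2 - x + 243 has discriminant 1 - 4·(243) = -971, which is not a perfect square in Q (d = -971 is squarefree and ≠ 1), so x^2 - x + 243 is irreducible over Q. It is the minimal polynomial of α.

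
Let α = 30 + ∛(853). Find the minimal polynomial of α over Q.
m_α(x) = x^3 - 90x^2 + 2700x - 27853

Set β = α - 30 = ∛(853), so β^3 = 853. Then (α - 30)^3 - 853 = 0, i.e. α is a root of g(x) = (x - 30)^3 - 853 = x^3 - 90x^2 + 2700x - 27853. Since g(x) = h(x - 30) where h(x) = x^3 - 853, and h is irreducible over Q (because 853 is not a perfect cube, so h has no rational root, and a monic cubic with no rational root is irreducible), g is also irreducible (irreducibility is preserved under the substitution x → x - 30). Hence m_α(x) = x^3 - 90x^2 + 2700x - 27853.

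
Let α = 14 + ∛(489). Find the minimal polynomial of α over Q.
m_α(x) = x^3 - 42x^2 + 588x - 3233

Set β = α - 14 = ∛(489), so β^3 = 489. Then (α - 14)^3 - 489 = 0, i.e. α is a root of g(x) = (x - 14)^3 - 489 = x^3 - 42x^2 + 588x - 3233. Since g(x) = h(x - 14) where h(x) = x^3 - 489, and h is irreducible over Q (because 489 is not a perfect cube, so h has no rational root, and a monic cubic with no rational root is irreducible), g is also irreducible (irreducibility is preserved under the substitution x → x - 14). Hence m_α(x) = x^3 - 42x^2 + 588x - 3233.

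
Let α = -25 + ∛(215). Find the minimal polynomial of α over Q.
m_α(x) = x^3 + 75x^2 + 1875x + 15410

Set β = α + 25 = ∛(215), so β^3 = 215. Then (α + 25)^3 - 215 = 0, i.e. α is a root of g(x) = (x + 25)^3 - 215 = x^3 + 75x^2 + 1875x + 15410. Since g(x) = h(x + 25) where h(x) = x^3 - 215, and h is irreducible over Q (because 215 is not a perfect cube, so h has no rational root, and a monic cubic with no rational root is irreducible), g is also irreducible (irreducibility is preserved under the substitution x → x + 25). Hence m_α(x) = x^3 + 75x^2 + 1875x + 15410.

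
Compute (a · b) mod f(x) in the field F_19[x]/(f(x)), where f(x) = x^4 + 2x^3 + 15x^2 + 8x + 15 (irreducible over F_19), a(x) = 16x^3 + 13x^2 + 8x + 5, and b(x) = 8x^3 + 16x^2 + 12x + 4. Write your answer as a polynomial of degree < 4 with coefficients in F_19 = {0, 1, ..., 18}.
a · b ≡ 11x^3 + 16x^2 + 7x + 14 (mod f(x))

Multiply in F_19[x]: a(x)·b(x) = (16x^3 + 13x^2 + 8x + 5)·(8x^3 + 16x^2 + 12x + 4) = 14x^6 + 18x^5 + 8x^4 + 8x^3 + 16x + 1. This has degree ≥ 4, so divide by f(x) over F_19: 14x^6 + 18x^5 + 8x^4 + 8x^3 + 16x + 1 = (14x^2 + 9x + 8)·(x^4 + 2x^3 + 15x^2 + 8x + 15) + (11x^3 + 16x^2 + 7x + 14). Hence a·b ≡ 11x^3 + 16x^2 + 7x + 14 (mod f). (F_19[x]/(f) is a field with 19^4 = 130321 elements since f is irreducible of degree 4.)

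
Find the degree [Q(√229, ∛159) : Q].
[Q(√229, ∛159) : Q] = 6

Let L = Q(√229, ∛159). Since Q(√229) ⊂ L and [Q(√229):Q] = 2, the tower law gives 2 | [L:Q]. Likewise Q(∛159) ⊂ L with [Q(∛159):Q] = 3 (because 159 is not a perfect cube), so 3 | [L:Q]. As gcd(2,3) = 1, [L:Q] is divisible by 6. Conversely L is generated over Q by √229 and ∛159, so [L:Q] ≤ 2·3 = 6. Therefore [Q(√229, ∛159) : Q] = 6.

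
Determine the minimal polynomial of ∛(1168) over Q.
m_α(x) = x^3 - 1168

α satisfies α^3 = 1168, so x^3 - 1168 annihilates α. By the rational root test, a rational root p/q (in lowest terms) of x^3 - 1168 would satisfy p^3 = 1168 q^3, forcing q = 1 and p^3 = 1168; but 1168 is not a perfect cube, contradiction. A monic cubic over Q with no rational root is irreducible (any nontrivial factorization would include a linear factor). Hence x^3 - 1168 is the minimal polynomial of α, and in particular [Q(α):Q] = 3.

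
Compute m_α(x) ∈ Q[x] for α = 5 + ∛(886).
m_α(x) = x^3 - 15x^2 + 75x - 1011

Set β = α - 5 = ∛(886), so β^3 = 886. Then (α - 5)^3 - 886 = 0, i.e. α is a root of g(x) = (x - 5)^3 - 886 = x^3 - 15x^2 + 75x - 1011. Since g(x) = h(x - 5) where h(x) = x^3 - 886, and h is irreducible over Q (because 886 is not a perfect cube, so h has no rational root, and a monic cubic with no rational root is irreducible), g is also irreducible (irreducibility is preserved under the substitution x → x - 5). Hence m_α(x) = x^3 - 15x^2 + 75x - 1011.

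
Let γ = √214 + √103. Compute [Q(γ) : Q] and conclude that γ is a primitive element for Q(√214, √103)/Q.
[Q(γ) : Q] = 4 (equivalently, Q(γ) = Q(√214, √103))

Obviously Q(γ) ⊆ Q(√214, √103), and [Q(√214, √103):Q] = 4 (since 214, 103 are distinct squarefree integers > 1 with 22042 not a perfect square). To show equality we compute the minimal polynomial of γ. From γ = √214 + √103: γ^2 = 214 + 2√(22042) + 103 = 317 + 2√(22042), so γ^2 - 317 = 2√(22042); squaring, (γ^2 - 317)^2 = 4·22042, i.e. γ^4 - 634γ^2 + 100489 - 88168 = 0, i.e. γ^4 - 634γ^2 + 12321 = 0. So γ is a root of x^4 - 634x^2 + 12321. This polynomial is irreducible over Q: it has no rational root (each ±√214 ± √103 is irrational), and any factorization into two quadratics over Q would force √(22042) ∈ Q (pairing opposite roots) or √214, √103 ∈ Q (other pairings), all impossible. Hence [Q(γ):Q] = 4 = [Q(√214, √103):Q], so Q(γ) = Q(√214, √103).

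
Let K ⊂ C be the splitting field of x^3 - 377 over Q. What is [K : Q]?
[K : Q] = 6

The roots of x^3 - 377 are ∛377, ω∛377, ω^2∛377 where ω = e^(2πi/3) is a primitive cube root of unity, so K = Q(∛377, ω). Now [Q(∛377):Q] = 3 (since 377 is not a perfect cube, x^3 - 377 is irreducible) and [Q(ω):Q] = 2. Both 2 and 3 divide [K:Q], and [K:Q] ≤ 3·2 = 6, so [K:Q] = 6. (Equivalently: Q(∛377) ⊂ R but ω ∉ R, so [K : Q(∛377)] = 2.)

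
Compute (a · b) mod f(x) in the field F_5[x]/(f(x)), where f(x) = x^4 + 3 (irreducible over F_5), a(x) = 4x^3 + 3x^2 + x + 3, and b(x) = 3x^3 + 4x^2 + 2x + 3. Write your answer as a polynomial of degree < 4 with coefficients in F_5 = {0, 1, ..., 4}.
a · b ≡ x^3 + 2x^2 + 4x (mod f(x))

Multiply in F_5[x]: a(x)·b(x) = (4x^3 + 3x^2 + x + 3)·(3x^3 + 4x^2 + 2x + 3) = 2x^6 + 3x^4 + x^3 + 3x^2 + 4x + 4. This has degree ≥ 4, so divide by f(x) over F_5: 2x^6 + 3x^4 + x^3 + 3x^2 + 4x + 4 = (2x^2 + 3)·(x^4 + 3) + (x^3 + 2x^2 + 4x). Hence a·b ≡ x^3 + 2x^2 + 4x (mod f). (F_5[x]/(f) is a field with 5^4 = 625 elements since f is irreducible of degree 4.)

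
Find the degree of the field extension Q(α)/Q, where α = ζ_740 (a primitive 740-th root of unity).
[Q(α):Q] = 288

The minimal polynomial of ζ_740 over Q is the 740-th cyclotomic polynomial Φ_740(x), which is irreducible over Q and has degree φ(740) = 288. Hence [Q(α):Q] = φ(740) = 288.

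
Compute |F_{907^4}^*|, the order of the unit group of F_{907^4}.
|F_{907^4}^*| = 676751377200

F_{907^4} has 907^4 = 676751377201 elements; its multiplicative group consists of all nonzero elements, so |F_{907^4}^*| = 676751377201 - 1 = 676751377200. (It is cyclic since any finite subgroup of the multiplicative group of a field is cyclic.)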